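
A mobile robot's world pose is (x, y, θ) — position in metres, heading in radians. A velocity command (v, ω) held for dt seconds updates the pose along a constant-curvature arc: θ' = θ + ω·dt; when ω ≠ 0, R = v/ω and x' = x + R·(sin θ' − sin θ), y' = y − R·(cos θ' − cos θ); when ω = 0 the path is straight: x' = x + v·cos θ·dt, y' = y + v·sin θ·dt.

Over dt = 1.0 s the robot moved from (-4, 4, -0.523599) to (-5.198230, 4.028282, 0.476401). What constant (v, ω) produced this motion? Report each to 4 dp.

v = -1.2500, ω = 1.0000

Δθ = 0.476401 − -0.523599 = 1.000000
ω = Δθ/dt = 1.000000/1.0 = 1.0000
R = Δx/(sin θ' − sin θ) = -1.2500
v = R·ω = -1.2500·1.0000 = -1.2500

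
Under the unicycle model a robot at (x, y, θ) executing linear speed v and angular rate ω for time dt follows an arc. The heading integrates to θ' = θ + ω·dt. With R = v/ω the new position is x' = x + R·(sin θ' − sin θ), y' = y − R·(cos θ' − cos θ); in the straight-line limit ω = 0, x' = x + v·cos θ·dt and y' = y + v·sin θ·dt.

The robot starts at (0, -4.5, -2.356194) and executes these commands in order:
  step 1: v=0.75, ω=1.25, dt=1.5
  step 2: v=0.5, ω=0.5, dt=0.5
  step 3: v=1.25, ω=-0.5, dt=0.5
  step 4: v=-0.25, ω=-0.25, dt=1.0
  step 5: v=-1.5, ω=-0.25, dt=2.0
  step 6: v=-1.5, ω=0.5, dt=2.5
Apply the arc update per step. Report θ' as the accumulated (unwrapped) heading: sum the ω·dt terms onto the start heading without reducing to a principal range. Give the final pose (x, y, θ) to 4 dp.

(-3.7763, -1.1507, 0.0188)

step 1: θ'=-0.4812 (R=0.6000) → pose (0.1466, -5.4561, -0.4812)
step 2: θ'=-0.2312 (R=1.0000) → pose (0.3803, -5.5431, -0.2312)
step 3: θ'=-0.4812 (R=-2.5000) → pose (0.9645, -5.7605, -0.4812)
step 4: θ'=-0.7312 (R=1.0000) → pose (0.7596, -5.6184, -0.7312)
step 5: θ'=-1.2312 (R=6.0000) → pose (-0.8912, -3.1508, -1.2312)
step 6: θ'=0.0188 (R=-3.0000) → pose (-3.7763, -1.1507, 0.0188)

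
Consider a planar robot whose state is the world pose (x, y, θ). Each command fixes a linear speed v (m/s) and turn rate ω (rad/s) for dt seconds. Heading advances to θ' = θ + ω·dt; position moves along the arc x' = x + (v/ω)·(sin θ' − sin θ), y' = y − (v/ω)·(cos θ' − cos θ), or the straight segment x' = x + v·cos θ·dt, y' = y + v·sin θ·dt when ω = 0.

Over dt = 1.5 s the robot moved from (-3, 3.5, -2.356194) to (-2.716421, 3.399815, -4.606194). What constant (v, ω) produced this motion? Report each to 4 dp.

Δθ = -4.606194 − -2.356194 = -2.250000
ω = Δθ/dt = -2.250000/1.5 = -1.5000
R = Δx/(sin θ' − sin θ) = 0.1667
v = R·ω = 0.1667·-1.5000 = -0.2500

v = -0.2500, ω = -1.5000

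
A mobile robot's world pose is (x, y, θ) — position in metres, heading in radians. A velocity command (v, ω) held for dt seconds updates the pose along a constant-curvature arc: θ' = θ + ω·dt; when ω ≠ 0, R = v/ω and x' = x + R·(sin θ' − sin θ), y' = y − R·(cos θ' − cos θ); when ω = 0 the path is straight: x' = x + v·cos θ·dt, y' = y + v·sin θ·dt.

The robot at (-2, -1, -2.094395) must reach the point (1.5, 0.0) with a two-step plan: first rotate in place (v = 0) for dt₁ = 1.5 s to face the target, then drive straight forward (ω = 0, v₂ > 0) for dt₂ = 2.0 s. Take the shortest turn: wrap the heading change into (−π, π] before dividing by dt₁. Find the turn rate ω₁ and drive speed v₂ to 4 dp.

heading to target = atan2(0−-1, 1.5−-2) = 0.2783
Δθ = wrap(0.2783 − -2.0944) = 2.3727; ω₁ = Δθ/dt₁ = 1.5818
distance = √((1.5−-2)² + (0−-1)²) = 3.6401; v₂ = distance/dt₂ = 1.8200

ω₁ = 1.5818, v₂ = 1.8200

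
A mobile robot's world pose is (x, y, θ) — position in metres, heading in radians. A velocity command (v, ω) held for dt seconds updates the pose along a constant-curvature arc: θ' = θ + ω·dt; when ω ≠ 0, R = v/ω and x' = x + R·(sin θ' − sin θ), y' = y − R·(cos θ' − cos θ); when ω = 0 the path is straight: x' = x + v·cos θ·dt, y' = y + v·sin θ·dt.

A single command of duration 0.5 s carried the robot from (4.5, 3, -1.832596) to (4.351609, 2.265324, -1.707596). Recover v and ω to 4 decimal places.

Δθ = -1.707596 − -1.832596 = 0.125000
ω = Δθ/dt = 0.125000/0.5 = 0.2500
R = −Δy/(cos θ' − cos θ) = 6.0000
v = R·ω = 6.0000·0.2500 = 1.5000

v = 1.5000, ω = 0.2500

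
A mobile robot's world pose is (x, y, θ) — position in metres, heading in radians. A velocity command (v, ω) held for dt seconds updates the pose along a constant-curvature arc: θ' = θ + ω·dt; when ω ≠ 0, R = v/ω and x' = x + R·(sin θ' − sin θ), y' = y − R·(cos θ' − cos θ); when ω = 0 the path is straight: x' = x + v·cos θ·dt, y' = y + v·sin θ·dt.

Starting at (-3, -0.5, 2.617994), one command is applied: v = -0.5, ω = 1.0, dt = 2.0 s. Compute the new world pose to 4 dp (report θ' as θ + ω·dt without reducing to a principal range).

(-2.2522, -0.1141, 4.6180)

θ' = 2.6180 + 1.0·2.0 = 4.6180
R = v/ω = -0.5/1.0 = -0.5000
x' = -3 + -0.5000·(sin 4.6180 − sin 2.6180) = -2.2522
y' = -0.5 − -0.5000·(cos 4.6180 − cos 2.6180) = -0.1141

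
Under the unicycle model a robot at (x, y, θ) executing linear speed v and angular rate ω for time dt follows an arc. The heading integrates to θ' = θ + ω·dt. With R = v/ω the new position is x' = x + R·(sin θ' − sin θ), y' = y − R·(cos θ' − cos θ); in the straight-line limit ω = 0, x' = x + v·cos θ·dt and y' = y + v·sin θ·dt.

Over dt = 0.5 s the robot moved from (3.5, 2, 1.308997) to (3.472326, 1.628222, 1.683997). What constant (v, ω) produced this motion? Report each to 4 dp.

v = -0.7500, ω = 0.7500

Δθ = 1.683997 − 1.308997 = 0.375000
ω = Δθ/dt = 0.375000/0.5 = 0.7500
R = −Δy/(cos θ' − cos θ) = -1.0000
v = R·ω = -1.0000·0.7500 = -0.7500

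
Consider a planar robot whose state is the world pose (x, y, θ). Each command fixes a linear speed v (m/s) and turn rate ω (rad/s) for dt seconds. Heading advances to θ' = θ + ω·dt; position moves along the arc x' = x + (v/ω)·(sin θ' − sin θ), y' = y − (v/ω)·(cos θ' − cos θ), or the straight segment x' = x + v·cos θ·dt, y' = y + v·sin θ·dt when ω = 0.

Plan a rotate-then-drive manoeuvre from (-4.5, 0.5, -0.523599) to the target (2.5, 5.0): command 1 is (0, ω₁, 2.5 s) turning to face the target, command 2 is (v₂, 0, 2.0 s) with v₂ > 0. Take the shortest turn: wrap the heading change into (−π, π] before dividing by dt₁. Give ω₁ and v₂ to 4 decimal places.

heading to target = atan2(5−0.5, 2.5−-4.5) = 0.5713
Δθ = wrap(0.5713 − -0.5236) = 1.0949; ω₁ = Δθ/dt₁ = 0.4380
distance = √((2.5−-4.5)² + (5−0.5)²) = 8.3217; v₂ = distance/dt₂ = 4.1608

ω₁ = 0.4380, v₂ = 4.1608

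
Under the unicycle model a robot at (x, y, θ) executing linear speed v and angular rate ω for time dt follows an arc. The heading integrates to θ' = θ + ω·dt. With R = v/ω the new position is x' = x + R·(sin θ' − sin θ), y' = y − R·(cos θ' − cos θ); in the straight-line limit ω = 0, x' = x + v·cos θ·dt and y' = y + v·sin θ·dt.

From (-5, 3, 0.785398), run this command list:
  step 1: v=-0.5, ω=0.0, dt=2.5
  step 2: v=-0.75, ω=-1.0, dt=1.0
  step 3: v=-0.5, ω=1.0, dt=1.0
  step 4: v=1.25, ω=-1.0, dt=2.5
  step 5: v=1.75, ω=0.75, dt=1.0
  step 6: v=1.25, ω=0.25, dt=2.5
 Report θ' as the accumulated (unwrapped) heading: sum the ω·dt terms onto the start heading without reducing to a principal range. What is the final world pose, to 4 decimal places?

step 1: θ'=0.7854 (straight) → pose (-5.8839, 2.1161, 0.7854)
step 2: θ'=-0.2146 (R=0.7500) → pose (-6.5739, 1.9137, -0.2146)
step 3: θ'=0.7854 (R=-0.5000) → pose (-7.0340, 1.7787, 0.7854)
step 4: θ'=-1.7146 (R=-1.2500) → pose (-4.9130, 0.7157, -1.7146)
step 5: θ'=-0.9646 (R=2.3333) → pose (-4.5213, -0.9481, -0.9646)
step 6: θ'=-0.3396 (R=5.0000) → pose (-2.0778, -2.8139, -0.3396)

(-2.0778, -2.8139, -0.3396)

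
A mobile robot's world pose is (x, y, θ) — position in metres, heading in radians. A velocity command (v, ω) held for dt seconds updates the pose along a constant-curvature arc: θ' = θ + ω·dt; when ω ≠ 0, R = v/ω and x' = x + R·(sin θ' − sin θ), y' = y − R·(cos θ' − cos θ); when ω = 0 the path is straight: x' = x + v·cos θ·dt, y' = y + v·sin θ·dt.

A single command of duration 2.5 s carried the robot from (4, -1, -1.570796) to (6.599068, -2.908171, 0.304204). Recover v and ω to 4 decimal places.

v = 1.5000, ω = 0.7500

Δθ = 0.304204 − -1.570796 = 1.875000
ω = Δθ/dt = 1.875000/2.5 = 0.7500
R = Δx/(sin θ' − sin θ) = 2.0000
v = R·ω = 2.0000·0.7500 = 1.5000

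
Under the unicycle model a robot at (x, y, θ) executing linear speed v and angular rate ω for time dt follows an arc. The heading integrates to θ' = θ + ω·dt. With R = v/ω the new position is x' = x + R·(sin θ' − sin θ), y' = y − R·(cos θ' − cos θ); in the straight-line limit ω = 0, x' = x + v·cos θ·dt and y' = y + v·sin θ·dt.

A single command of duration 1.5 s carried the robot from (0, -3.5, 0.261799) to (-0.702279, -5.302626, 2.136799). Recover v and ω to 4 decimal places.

Δθ = 2.136799 − 0.261799 = 1.875000
ω = Δθ/dt = 1.875000/1.5 = 1.2500
R = −Δy/(cos θ' − cos θ) = -1.2000
v = R·ω = -1.2000·1.2500 = -1.5000

v = -1.5000, ω = 1.2500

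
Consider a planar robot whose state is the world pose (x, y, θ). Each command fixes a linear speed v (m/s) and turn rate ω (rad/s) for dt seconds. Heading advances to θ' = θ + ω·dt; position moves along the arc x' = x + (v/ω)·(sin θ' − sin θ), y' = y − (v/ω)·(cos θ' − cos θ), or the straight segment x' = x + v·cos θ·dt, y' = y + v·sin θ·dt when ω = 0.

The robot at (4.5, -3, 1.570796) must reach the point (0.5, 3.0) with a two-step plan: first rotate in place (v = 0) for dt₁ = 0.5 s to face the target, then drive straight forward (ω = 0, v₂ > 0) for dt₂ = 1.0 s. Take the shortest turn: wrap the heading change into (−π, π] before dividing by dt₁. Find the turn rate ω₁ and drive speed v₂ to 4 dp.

ω₁ = 1.1760, v₂ = 7.2111

heading to target = atan2(3−-3, 0.5−4.5) = 2.1588
Δθ = wrap(2.1588 − 1.5708) = 0.5880; ω₁ = Δθ/dt₁ = 1.1760
distance = √((0.5−4.5)² + (3−-3)²) = 7.2111; v₂ = distance/dt₂ = 7.2111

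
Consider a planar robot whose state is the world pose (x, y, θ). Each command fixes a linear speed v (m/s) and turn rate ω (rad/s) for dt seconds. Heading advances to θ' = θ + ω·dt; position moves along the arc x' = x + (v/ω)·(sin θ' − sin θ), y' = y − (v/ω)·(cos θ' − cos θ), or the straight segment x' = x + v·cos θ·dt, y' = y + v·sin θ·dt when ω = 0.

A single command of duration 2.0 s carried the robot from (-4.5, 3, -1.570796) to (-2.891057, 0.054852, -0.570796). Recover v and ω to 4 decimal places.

v = 1.7500, ω = 0.5000

Δθ = -0.570796 − -1.570796 = 1.000000
ω = Δθ/dt = 1.000000/2.0 = 0.5000
R = −Δy/(cos θ' − cos θ) = 3.5000
v = R·ω = 3.5000·0.5000 = 1.7500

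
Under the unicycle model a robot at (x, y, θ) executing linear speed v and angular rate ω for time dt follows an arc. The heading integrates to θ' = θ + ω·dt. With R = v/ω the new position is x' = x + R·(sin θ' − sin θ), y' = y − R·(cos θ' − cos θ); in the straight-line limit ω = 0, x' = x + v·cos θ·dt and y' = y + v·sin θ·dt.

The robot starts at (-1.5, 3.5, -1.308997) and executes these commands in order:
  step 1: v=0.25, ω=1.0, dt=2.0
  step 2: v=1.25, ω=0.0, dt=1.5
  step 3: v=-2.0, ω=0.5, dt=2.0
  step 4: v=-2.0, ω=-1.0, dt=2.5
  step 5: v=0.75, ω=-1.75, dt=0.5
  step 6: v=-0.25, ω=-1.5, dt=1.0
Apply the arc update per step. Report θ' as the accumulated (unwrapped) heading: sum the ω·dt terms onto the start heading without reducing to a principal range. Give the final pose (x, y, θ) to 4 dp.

step 1: θ'=0.6910 (R=0.2500) → pose (-1.0992, 3.3721, 0.6910)
step 2: θ'=0.6910 (straight) → pose (0.3457, 4.5670, 0.6910)
step 3: θ'=1.6910 (R=-4.0000) → pose (-1.0762, 1.0049, 1.6910)
step 4: θ'=-0.8090 (R=2.0000) → pose (-4.5090, -0.6154, -0.8090)
step 5: θ'=-1.6840 (R=-0.4286) → pose (-4.3932, -0.9596, -1.6840)
step 6: θ'=-3.1840 (R=0.1667) → pose (-4.2206, -0.8119, -3.1840)

(-4.2206, -0.8119, -3.1840)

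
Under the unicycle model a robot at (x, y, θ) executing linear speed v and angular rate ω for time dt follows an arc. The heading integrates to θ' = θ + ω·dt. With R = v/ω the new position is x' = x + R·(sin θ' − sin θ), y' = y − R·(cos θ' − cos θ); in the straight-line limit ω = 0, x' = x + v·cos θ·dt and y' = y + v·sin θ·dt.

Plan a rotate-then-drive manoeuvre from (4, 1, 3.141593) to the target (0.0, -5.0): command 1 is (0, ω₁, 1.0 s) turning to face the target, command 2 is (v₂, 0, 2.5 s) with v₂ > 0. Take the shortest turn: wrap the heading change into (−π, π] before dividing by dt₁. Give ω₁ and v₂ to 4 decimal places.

ω₁ = 0.9828, v₂ = 2.8844

heading to target = atan2(-5−1, 0−4) = -2.1588
Δθ = wrap(-2.1588 − 3.1416) = 0.9828; ω₁ = Δθ/dt₁ = 0.9828
distance = √((0−4)² + (-5−1)²) = 7.2111; v₂ = distance/dt₂ = 2.8844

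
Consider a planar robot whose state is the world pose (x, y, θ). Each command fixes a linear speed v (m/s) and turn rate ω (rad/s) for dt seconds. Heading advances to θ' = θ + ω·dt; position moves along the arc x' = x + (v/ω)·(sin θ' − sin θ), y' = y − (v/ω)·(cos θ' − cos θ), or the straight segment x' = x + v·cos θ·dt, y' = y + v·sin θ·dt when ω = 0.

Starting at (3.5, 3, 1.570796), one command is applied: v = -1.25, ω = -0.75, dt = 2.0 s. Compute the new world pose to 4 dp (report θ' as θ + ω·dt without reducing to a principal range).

θ' = 1.5708 + -0.75·2.0 = 0.0708
R = v/ω = -1.25/-0.75 = 1.6667
x' = 3.5 + 1.6667·(sin 0.0708 − sin 1.5708) = 1.9512
y' = 3 − 1.6667·(cos 0.0708 − cos 1.5708) = 1.3375

(1.9512, 1.3375, 0.0708)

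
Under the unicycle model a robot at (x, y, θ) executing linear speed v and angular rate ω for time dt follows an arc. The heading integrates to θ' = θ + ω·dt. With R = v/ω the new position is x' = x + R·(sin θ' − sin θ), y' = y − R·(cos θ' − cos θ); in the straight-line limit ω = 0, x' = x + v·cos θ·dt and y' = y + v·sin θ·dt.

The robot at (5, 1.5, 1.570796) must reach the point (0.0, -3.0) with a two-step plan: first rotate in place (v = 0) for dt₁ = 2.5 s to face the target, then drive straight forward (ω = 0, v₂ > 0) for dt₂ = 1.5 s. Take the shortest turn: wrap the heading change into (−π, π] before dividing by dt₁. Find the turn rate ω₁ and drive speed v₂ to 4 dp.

ω₁ = 0.9214, v₂ = 4.4845

heading to target = atan2(-3−1.5, 0−5) = -2.4088
Δθ = wrap(-2.4088 − 1.5708) = 2.3036; ω₁ = Δθ/dt₁ = 0.9214
distance = √((0−5)² + (-3−1.5)²) = 6.7268; v₂ = distance/dt₂ = 4.4845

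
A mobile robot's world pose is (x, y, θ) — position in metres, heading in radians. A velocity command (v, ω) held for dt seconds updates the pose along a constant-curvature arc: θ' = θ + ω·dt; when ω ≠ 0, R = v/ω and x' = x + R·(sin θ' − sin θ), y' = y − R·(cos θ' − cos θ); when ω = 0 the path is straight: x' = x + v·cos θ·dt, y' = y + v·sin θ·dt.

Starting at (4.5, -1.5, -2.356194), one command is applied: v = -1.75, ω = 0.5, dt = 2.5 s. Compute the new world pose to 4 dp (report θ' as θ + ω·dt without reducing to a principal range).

θ' = -2.3562 + 0.5·2.5 = -1.1062
R = v/ω = -1.75/0.5 = -3.5000
x' = 4.5 + -3.5000·(sin -1.1062 − sin -2.3562) = 5.1541
y' = -1.5 − -3.5000·(cos -1.1062 − cos -2.3562) = 2.5431

(5.1541, 2.5431, -1.1062)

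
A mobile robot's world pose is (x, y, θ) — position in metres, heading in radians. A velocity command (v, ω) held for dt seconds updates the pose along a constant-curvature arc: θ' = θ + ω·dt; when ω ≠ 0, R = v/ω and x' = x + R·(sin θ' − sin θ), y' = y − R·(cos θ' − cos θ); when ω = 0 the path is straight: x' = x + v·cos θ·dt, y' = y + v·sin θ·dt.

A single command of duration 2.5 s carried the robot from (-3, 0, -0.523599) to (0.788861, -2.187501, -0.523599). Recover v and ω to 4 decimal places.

v = 1.7500, ω = 0.0000

Δθ = -0.523599 − -0.523599 = 0.000000
ω = Δθ/dt = 0.000000/2.5 = 0.0000
ω = 0 → v = (Δx·cos θ + Δy·sin θ)/dt = 1.7500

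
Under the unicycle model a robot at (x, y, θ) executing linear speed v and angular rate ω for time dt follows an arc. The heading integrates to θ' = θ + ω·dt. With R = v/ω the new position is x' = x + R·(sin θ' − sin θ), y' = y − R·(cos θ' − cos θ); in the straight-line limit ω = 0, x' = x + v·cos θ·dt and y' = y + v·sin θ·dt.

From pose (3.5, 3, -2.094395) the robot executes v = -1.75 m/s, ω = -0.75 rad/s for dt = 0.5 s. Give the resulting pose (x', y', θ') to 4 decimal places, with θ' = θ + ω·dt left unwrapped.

(4.0677, 3.6591, -2.4694)

θ' = -2.0944 + -0.75·0.5 = -2.4694
R = v/ω = -1.75/-0.75 = 2.3333
x' = 3.5 + 2.3333·(sin -2.4694 − sin -2.0944) = 4.0677
y' = 3 − 2.3333·(cos -2.4694 − cos -2.0944) = 3.6591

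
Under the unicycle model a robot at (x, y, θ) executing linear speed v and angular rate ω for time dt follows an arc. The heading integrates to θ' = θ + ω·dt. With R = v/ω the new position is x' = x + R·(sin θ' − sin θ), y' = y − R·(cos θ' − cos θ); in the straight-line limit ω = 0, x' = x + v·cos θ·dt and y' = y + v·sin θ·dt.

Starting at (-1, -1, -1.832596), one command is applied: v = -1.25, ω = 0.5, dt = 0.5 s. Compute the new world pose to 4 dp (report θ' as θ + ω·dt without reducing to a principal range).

θ' = -1.8326 + 0.5·0.5 = -1.5826
R = v/ω = -1.25/0.5 = -2.5000
x' = -1 + -2.5000·(sin -1.5826 − sin -1.8326) = -0.9150
y' = -1 − -2.5000·(cos -1.5826 − cos -1.8326) = -0.3825

(-0.9150, -0.3825, -1.5826)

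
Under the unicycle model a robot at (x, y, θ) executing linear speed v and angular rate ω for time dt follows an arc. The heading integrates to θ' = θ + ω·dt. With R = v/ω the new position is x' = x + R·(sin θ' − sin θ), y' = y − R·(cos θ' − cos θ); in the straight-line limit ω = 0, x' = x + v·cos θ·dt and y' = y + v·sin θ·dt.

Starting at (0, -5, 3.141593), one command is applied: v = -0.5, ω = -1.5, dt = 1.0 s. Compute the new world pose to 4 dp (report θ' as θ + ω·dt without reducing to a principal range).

(0.3325, -5.3098, 1.6416)

θ' = 3.1416 + -1.5·1.0 = 1.6416
R = v/ω = -0.5/-1.5 = 0.3333
x' = 0 + 0.3333·(sin 1.6416 − sin 3.1416) = 0.3325
y' = -5 − 0.3333·(cos 1.6416 − cos 3.1416) = -5.3098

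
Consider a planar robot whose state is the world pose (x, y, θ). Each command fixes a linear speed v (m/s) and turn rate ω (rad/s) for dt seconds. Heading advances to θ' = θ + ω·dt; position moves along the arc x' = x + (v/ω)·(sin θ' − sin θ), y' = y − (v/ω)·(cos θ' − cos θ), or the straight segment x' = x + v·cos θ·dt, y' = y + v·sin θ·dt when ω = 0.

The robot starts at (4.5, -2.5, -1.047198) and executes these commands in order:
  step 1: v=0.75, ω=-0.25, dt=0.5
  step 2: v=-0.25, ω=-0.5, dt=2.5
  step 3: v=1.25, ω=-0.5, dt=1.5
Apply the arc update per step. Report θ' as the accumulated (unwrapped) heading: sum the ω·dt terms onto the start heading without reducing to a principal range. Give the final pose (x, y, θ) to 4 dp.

step 1: θ'=-1.1722 (R=-3.0000) → pose (4.6667, -2.8356, -1.1722)
step 2: θ'=-2.4222 (R=0.5000) → pose (4.7981, -2.2655, -2.4222)
step 3: θ'=-3.1722 (R=-2.5000) → pose (3.0743, -2.8838, -3.1722)

(3.0743, -2.8838, -3.1722)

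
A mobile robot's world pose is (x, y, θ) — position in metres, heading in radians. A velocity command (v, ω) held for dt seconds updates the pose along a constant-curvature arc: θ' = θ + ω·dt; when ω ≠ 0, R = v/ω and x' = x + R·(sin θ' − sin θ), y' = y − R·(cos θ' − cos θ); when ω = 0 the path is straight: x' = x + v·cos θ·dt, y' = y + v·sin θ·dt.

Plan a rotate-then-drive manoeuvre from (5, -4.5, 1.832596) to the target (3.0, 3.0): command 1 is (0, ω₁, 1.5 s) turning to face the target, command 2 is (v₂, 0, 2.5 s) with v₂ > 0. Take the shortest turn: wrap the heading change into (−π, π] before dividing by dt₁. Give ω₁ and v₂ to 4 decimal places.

heading to target = atan2(3−-4.5, 3−5) = 1.8314
Δθ = wrap(1.8314 − 1.8326) = -0.0012; ω₁ = Δθ/dt₁ = -0.0008
distance = √((3−5)² + (3−-4.5)²) = 7.7621; v₂ = distance/dt₂ = 3.1048

ω₁ = -0.0008, v₂ = 3.1048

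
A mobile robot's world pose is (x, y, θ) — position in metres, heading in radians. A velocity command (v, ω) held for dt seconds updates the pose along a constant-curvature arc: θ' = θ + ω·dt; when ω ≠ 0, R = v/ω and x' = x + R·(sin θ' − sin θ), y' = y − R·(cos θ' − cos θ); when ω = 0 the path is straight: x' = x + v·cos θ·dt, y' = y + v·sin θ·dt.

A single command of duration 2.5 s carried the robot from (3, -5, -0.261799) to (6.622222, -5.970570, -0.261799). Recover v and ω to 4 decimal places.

Δθ = -0.261799 − -0.261799 = 0.000000
ω = Δθ/dt = 0.000000/2.5 = 0.0000
ω = 0 → v = (Δx·cos θ + Δy·sin θ)/dt = 1.5000

v = 1.5000, ω = 0.0000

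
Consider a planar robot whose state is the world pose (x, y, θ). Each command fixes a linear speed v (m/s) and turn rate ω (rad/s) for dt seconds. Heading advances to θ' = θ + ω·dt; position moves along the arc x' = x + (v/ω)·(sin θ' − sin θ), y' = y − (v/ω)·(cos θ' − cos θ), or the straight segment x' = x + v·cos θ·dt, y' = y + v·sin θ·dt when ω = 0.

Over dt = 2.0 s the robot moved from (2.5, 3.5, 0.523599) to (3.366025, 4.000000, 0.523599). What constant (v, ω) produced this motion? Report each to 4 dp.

v = 0.5000, ω = 0.0000

Δθ = 0.523599 − 0.523599 = 0.000000
ω = Δθ/dt = 0.000000/2.0 = 0.0000
ω = 0 → v = (Δx·cos θ + Δy·sin θ)/dt = 0.5000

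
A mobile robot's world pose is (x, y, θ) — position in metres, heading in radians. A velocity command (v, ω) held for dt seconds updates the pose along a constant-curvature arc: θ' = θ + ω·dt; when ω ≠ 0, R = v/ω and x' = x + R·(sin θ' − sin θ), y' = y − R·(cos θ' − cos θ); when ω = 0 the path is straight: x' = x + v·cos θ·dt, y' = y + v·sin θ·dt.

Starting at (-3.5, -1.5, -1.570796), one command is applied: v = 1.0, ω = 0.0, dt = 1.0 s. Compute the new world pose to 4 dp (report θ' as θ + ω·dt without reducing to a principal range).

(-3.5000, -2.5000, -1.5708)

θ' = -1.5708 + 0.0·1.0 = -1.5708
ω = 0 → straight: x' = -3.5 + 1.0·cos(-1.5708)·1.0 = -3.5000
y' = -1.5 + 1.0·sin(-1.5708)·1.0 = -2.5000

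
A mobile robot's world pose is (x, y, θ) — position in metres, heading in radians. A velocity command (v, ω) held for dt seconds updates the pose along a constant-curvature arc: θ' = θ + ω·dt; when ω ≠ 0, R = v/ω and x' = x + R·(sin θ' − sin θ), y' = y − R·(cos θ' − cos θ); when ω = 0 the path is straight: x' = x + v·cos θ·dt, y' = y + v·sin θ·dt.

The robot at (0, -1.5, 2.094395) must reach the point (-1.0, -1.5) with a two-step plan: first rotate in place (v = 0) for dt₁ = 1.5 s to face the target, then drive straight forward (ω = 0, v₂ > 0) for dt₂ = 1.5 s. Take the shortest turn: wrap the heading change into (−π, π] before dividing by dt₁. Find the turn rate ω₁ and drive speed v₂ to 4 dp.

heading to target = atan2(-1.5−-1.5, -1−0) = 3.1416
Δθ = wrap(3.1416 − 2.0944) = 1.0472; ω₁ = Δθ/dt₁ = 0.6981
distance = √((-1−0)² + (-1.5−-1.5)²) = 1.0000; v₂ = distance/dt₂ = 0.6667

ω₁ = 0.6981, v₂ = 0.6667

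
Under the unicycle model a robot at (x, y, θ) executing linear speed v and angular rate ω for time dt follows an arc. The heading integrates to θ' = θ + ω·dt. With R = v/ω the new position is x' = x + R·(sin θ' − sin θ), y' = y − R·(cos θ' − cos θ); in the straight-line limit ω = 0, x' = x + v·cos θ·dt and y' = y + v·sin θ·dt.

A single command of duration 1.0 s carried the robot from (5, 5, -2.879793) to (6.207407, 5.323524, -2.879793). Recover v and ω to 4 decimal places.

Δθ = -2.879793 − -2.879793 = 0.000000
ω = Δθ/dt = 0.000000/1.0 = 0.0000
ω = 0 → v = (Δx·cos θ + Δy·sin θ)/dt = -1.2500

v = -1.2500, ω = 0.0000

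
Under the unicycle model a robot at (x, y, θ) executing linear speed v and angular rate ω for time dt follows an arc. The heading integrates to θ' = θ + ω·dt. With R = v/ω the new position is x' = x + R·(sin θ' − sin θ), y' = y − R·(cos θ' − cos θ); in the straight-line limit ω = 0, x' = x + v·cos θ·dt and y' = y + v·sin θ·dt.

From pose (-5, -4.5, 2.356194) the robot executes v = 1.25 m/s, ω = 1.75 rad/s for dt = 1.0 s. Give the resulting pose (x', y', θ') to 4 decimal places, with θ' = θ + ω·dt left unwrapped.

θ' = 2.3562 + 1.75·1.0 = 4.1062
R = v/ω = 1.25/1.75 = 0.7143
x' = -5 + 0.7143·(sin 4.1062 − sin 2.3562) = -6.0921
y' = -4.5 − 0.7143·(cos 4.1062 − cos 2.3562) = -4.5981

(-6.0921, -4.5981, 4.1062)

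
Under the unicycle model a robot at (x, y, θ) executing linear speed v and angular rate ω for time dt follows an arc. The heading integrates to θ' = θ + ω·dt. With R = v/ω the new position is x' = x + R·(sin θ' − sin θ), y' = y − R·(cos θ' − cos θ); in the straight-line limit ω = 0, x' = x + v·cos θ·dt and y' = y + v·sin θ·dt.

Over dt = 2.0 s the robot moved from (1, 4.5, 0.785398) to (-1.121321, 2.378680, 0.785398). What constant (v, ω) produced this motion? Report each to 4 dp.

Δθ = 0.785398 − 0.785398 = 0.000000
ω = Δθ/dt = 0.000000/2.0 = 0.0000
ω = 0 → v = (Δx·cos θ + Δy·sin θ)/dt = -1.5000

v = -1.5000, ω = 0.0000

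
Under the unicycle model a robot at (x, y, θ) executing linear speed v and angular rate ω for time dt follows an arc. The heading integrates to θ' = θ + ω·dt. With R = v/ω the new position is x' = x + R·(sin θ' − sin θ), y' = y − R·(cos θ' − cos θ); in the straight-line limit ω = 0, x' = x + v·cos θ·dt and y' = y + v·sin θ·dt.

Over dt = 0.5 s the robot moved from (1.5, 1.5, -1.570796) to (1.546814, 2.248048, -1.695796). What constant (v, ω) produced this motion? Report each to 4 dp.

Δθ = -1.695796 − -1.570796 = -0.125000
ω = Δθ/dt = -0.125000/0.5 = -0.2500
R = −Δy/(cos θ' − cos θ) = 6.0000
v = R·ω = 6.0000·-0.2500 = -1.5000

v = -1.5000, ω = -0.2500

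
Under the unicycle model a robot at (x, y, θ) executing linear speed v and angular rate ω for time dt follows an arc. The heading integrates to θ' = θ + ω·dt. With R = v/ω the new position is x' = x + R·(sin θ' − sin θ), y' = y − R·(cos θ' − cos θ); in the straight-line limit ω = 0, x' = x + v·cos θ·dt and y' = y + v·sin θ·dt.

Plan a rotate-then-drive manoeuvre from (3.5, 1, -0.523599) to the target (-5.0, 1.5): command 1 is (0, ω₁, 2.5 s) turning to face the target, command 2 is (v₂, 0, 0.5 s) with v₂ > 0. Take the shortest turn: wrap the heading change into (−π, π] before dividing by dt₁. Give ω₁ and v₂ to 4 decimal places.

ω₁ = -1.0707, v₂ = 17.0294

heading to target = atan2(1.5−1, -5−3.5) = 3.0828
Δθ = wrap(3.0828 − -0.5236) = -2.6767; ω₁ = Δθ/dt₁ = -1.0707
distance = √((-5−3.5)² + (1.5−1)²) = 8.5147; v₂ = distance/dt₂ = 17.0294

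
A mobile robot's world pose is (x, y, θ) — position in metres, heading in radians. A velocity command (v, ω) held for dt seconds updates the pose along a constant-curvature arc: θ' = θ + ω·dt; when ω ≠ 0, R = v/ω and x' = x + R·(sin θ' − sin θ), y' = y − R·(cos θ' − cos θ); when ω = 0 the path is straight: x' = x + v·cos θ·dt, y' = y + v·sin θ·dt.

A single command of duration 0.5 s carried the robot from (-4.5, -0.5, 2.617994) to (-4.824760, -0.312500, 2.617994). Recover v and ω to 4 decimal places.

v = 0.7500, ω = 0.0000

Δθ = 2.617994 − 2.617994 = 0.000000
ω = Δθ/dt = 0.000000/0.5 = 0.0000
ω = 0 → v = (Δx·cos θ + Δy·sin θ)/dt = 0.7500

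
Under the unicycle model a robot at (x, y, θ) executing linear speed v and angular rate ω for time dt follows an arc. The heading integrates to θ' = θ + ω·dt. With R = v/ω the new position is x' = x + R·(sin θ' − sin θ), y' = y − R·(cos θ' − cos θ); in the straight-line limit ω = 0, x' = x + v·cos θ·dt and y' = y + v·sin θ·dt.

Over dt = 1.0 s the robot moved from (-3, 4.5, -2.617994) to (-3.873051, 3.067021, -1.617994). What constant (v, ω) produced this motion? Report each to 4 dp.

Δθ = -1.617994 − -2.617994 = 1.000000
ω = Δθ/dt = 1.000000/1.0 = 1.0000
R = −Δy/(cos θ' − cos θ) = 1.7500
v = R·ω = 1.7500·1.0000 = 1.7500

v = 1.7500, ω = 1.0000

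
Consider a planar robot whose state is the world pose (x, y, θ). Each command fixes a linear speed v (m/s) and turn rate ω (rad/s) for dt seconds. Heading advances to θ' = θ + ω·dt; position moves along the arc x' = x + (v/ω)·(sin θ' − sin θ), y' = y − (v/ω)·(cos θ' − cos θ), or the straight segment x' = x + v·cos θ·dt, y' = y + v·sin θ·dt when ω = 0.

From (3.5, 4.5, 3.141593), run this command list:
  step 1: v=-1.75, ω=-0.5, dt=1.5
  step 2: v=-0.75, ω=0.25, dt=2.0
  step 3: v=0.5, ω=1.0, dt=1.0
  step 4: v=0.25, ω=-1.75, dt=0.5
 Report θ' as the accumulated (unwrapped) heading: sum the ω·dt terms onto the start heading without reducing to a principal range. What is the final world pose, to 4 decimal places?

(6.6087, 2.6934, 3.0166)

step 1: θ'=2.3916 (R=3.5000) → pose (5.8857, 3.5609, 2.3916)
step 2: θ'=2.8916 (R=-3.0000) → pose (7.1884, 2.8492, 2.8916)
step 3: θ'=3.8916 (R=0.5000) → pose (6.7239, 2.7306, 3.8916)
step 4: θ'=3.0166 (R=-0.1429) → pose (6.6087, 2.6934, 3.0166)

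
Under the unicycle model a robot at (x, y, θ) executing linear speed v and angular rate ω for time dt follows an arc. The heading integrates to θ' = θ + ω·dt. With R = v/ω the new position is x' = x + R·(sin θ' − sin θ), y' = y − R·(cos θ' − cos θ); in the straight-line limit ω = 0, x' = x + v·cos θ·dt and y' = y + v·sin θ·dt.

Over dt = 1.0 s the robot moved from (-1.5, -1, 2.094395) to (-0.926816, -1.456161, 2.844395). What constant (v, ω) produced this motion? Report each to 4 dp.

Δθ = 2.844395 − 2.094395 = 0.750000
ω = Δθ/dt = 0.750000/1.0 = 0.7500
R = Δx/(sin θ' − sin θ) = -1.0000
v = R·ω = -1.0000·0.7500 = -0.7500

v = -0.7500, ω = 0.7500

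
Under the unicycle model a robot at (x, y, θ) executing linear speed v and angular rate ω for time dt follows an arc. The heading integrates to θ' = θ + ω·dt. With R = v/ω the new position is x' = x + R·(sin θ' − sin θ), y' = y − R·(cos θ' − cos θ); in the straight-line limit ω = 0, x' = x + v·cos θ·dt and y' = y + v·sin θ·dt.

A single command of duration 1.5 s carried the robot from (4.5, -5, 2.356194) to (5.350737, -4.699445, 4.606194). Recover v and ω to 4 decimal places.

v = -0.7500, ω = 1.5000

Δθ = 4.606194 − 2.356194 = 2.250000
ω = Δθ/dt = 2.250000/1.5 = 1.5000
R = Δx/(sin θ' − sin θ) = -0.5000
v = R·ω = -0.5000·1.5000 = -0.7500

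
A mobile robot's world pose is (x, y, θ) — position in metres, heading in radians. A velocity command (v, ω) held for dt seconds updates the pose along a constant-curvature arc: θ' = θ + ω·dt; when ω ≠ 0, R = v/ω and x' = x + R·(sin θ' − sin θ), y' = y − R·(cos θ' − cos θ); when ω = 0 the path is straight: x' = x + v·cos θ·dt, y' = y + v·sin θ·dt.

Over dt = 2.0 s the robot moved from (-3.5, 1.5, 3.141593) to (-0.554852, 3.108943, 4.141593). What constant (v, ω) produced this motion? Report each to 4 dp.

v = -1.7500, ω = 0.5000

Δθ = 4.141593 − 3.141593 = 1.000000
ω = Δθ/dt = 1.000000/2.0 = 0.5000
R = Δx/(sin θ' − sin θ) = -3.5000
v = R·ω = -3.5000·0.5000 = -1.7500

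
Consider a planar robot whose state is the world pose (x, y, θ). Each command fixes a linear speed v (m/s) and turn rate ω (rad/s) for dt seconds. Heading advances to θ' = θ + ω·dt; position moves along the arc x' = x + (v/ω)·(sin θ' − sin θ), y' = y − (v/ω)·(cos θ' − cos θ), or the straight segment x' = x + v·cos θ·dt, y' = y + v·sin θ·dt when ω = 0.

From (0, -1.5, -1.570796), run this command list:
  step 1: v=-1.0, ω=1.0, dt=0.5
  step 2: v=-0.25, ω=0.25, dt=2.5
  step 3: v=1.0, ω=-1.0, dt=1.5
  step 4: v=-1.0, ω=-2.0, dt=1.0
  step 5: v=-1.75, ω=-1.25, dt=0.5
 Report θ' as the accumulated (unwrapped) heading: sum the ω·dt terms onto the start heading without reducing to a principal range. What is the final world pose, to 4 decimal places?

step 1: θ'=-1.0708 (R=-1.0000) → pose (-0.1224, -1.0206, -1.0708)
step 2: θ'=-0.4458 (R=-1.0000) → pose (-0.5688, -0.5977, -0.4458)
step 3: θ'=-1.9458 (R=-1.0000) → pose (-0.0695, -1.8663, -1.9458)
step 4: θ'=-3.9458 (R=0.5000) → pose (0.7559, -1.7026, -3.9458)
step 5: θ'=-4.5708 (R=1.4000) → pose (1.1335, -2.4762, -4.5708)

(1.1335, -2.4762, -4.5708)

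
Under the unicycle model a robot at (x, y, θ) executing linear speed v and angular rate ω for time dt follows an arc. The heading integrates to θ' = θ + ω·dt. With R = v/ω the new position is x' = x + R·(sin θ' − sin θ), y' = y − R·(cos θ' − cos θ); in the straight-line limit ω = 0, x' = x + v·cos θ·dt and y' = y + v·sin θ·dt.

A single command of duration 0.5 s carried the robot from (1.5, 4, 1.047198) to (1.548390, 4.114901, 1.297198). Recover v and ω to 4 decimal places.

v = 0.2500, ω = 0.5000

Δθ = 1.297198 − 1.047198 = 0.250000
ω = Δθ/dt = 0.250000/0.5 = 0.5000
R = −Δy/(cos θ' − cos θ) = 0.5000
v = R·ω = 0.5000·0.5000 = 0.2500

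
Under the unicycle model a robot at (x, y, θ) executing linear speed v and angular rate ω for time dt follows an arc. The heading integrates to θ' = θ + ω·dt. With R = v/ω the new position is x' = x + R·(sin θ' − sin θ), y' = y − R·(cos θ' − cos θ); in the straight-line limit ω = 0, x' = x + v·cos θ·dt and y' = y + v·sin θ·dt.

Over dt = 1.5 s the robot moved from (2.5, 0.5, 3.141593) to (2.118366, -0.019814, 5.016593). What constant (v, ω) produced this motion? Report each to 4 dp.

v = 0.5000, ω = 1.2500

Δθ = 5.016593 − 3.141593 = 1.875000
ω = Δθ/dt = 1.875000/1.5 = 1.2500
R = −Δy/(cos θ' − cos θ) = 0.4000
v = R·ω = 0.4000·1.2500 = 0.5000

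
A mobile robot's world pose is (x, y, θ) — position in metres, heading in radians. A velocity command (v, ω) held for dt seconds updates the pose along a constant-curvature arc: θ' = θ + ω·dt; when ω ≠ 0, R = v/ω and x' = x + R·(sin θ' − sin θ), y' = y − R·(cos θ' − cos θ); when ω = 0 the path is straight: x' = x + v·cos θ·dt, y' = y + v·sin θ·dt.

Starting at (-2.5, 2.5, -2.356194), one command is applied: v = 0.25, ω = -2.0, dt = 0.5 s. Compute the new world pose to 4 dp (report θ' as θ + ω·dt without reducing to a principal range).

θ' = -2.3562 + -2.0·0.5 = -3.3562
R = v/ω = 0.25/-2.0 = -0.1250
x' = -2.5 + -0.1250·(sin -3.3562 − sin -2.3562) = -2.6150
y' = 2.5 − -0.1250·(cos -3.3562 − cos -2.3562) = 2.4663

(-2.6150, 2.4663, -3.3562)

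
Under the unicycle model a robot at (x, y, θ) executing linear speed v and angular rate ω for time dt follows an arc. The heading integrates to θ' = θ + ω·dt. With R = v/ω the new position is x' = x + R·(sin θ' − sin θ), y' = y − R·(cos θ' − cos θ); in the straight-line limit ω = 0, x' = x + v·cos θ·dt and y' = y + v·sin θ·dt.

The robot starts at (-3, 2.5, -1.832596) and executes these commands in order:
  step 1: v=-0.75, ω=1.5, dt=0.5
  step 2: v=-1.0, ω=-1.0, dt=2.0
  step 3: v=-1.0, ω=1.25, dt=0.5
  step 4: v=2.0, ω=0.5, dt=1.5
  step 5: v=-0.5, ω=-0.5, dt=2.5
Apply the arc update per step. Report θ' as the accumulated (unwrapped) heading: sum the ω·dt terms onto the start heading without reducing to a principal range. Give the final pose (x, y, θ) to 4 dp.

(-2.3862, 2.8018, -2.9576)

step 1: θ'=-1.0826 (R=-0.5000) → pose (-3.0414, 2.8639, -1.0826)
step 2: θ'=-3.0826 (R=1.0000) → pose (-2.2172, 4.3312, -3.0826)
step 3: θ'=-2.4576 (R=-0.8000) → pose (-1.7588, 4.5098, -2.4576)
step 4: θ'=-1.7076 (R=4.0000) → pose (-3.1939, 1.9551, -1.7076)
step 5: θ'=-2.9576 (R=1.0000) → pose (-2.3862, 2.8018, -2.9576)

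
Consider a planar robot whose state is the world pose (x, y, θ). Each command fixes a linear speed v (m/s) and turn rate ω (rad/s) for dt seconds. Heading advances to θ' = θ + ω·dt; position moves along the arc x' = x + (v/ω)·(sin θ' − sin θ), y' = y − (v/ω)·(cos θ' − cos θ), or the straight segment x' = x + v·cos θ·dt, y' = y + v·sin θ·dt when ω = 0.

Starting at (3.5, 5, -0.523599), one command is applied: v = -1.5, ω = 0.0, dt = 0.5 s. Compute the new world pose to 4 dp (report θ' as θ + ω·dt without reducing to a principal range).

(2.8505, 5.3750, -0.5236)

θ' = -0.5236 + 0.0·0.5 = -0.5236
ω = 0 → straight: x' = 3.5 + -1.5·cos(-0.5236)·0.5 = 2.8505
y' = 5 + -1.5·sin(-0.5236)·0.5 = 5.3750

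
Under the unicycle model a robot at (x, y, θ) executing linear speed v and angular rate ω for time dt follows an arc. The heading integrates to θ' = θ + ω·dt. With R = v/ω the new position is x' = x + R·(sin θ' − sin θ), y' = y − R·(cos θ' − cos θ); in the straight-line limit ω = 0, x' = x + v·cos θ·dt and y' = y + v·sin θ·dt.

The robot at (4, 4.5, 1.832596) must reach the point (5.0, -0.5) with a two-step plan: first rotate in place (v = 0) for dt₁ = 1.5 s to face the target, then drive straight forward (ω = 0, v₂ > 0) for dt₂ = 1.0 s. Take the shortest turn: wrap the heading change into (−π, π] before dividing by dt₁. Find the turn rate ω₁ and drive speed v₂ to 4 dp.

ω₁ = 2.0515, v₂ = 5.0990

heading to target = atan2(-0.5−4.5, 5−4) = -1.3734
Δθ = wrap(-1.3734 − 1.8326) = 3.0772; ω₁ = Δθ/dt₁ = 2.0515
distance = √((5−4)² + (-0.5−4.5)²) = 5.0990; v₂ = distance/dt₂ = 5.0990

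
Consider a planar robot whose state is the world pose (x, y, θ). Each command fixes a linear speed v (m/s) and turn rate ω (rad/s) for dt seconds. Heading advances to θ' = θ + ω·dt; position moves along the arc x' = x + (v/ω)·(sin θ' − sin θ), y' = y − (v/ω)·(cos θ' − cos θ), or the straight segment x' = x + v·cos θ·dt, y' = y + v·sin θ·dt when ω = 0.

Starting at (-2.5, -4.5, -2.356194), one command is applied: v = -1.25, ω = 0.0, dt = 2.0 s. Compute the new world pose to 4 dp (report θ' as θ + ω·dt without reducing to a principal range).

(-0.7322, -2.7322, -2.3562)

θ' = -2.3562 + 0.0·2.0 = -2.3562
ω = 0 → straight: x' = -2.5 + -1.25·cos(-2.3562)·2.0 = -0.7322
y' = -4.5 + -1.25·sin(-2.3562)·2.0 = -2.7322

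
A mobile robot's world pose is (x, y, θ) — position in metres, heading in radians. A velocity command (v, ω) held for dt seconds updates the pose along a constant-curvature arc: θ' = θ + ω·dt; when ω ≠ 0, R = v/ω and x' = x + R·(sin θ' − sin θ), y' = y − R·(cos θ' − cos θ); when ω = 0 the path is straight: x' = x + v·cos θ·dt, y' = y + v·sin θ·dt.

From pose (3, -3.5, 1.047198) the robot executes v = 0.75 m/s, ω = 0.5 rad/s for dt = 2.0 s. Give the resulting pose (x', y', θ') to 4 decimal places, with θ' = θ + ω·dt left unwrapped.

(3.0339, -2.0621, 2.0472)

θ' = 1.0472 + 0.5·2.0 = 2.0472
R = v/ω = 0.75/0.5 = 1.5000
x' = 3 + 1.5000·(sin 2.0472 − sin 1.0472) = 3.0339
y' = -3.5 − 1.5000·(cos 2.0472 − cos 1.0472) = -2.0621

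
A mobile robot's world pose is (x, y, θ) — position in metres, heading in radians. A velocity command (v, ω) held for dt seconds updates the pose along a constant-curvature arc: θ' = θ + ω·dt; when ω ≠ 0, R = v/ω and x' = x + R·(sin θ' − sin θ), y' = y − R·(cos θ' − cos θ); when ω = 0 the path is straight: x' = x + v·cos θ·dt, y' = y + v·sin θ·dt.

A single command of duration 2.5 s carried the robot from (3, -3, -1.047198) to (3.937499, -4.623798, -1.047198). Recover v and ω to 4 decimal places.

Δθ = -1.047198 − -1.047198 = 0.000000
ω = Δθ/dt = 0.000000/2.5 = 0.0000
ω = 0 → v = (Δx·cos θ + Δy·sin θ)/dt = 0.7500

v = 0.7500, ω = 0.0000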